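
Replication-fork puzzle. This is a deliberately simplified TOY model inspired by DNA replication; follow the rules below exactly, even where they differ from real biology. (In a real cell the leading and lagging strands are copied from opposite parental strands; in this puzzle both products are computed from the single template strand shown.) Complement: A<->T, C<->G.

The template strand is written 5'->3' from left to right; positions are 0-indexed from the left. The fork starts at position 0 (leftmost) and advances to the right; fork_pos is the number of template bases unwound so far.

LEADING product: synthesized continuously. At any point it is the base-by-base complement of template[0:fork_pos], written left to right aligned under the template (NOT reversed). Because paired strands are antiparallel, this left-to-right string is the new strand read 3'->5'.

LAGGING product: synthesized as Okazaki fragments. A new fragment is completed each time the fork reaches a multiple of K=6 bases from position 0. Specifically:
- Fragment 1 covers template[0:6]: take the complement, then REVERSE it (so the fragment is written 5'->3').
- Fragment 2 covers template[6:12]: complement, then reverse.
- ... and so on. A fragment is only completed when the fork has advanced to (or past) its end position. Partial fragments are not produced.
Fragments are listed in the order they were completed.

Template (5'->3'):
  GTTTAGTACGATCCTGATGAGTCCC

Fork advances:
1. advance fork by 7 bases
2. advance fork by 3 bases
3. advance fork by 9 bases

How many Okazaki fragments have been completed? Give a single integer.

Answer: 3

Derivation:
Step 1: advance 7 -> fork_pos = 0 + 7 = 7. Reached multiple(s) of 6: 6 -> fragment 1 completed (1 total).
Step 2: advance 3 -> fork_pos = 7 + 3 = 10. Next multiple of 6 is 12 (not reached); still 1 fragment(s).
Step 3: advance 9 -> fork_pos = 10 + 9 = 19. Reached multiple(s) of 6: 12, 18 -> fragments 2-3 completed (3 total).
Check: final fork_pos = 19; the multiples of 6 that are <= 19 are 6..18 -> 19 // 6 = 3 completed fragment(s).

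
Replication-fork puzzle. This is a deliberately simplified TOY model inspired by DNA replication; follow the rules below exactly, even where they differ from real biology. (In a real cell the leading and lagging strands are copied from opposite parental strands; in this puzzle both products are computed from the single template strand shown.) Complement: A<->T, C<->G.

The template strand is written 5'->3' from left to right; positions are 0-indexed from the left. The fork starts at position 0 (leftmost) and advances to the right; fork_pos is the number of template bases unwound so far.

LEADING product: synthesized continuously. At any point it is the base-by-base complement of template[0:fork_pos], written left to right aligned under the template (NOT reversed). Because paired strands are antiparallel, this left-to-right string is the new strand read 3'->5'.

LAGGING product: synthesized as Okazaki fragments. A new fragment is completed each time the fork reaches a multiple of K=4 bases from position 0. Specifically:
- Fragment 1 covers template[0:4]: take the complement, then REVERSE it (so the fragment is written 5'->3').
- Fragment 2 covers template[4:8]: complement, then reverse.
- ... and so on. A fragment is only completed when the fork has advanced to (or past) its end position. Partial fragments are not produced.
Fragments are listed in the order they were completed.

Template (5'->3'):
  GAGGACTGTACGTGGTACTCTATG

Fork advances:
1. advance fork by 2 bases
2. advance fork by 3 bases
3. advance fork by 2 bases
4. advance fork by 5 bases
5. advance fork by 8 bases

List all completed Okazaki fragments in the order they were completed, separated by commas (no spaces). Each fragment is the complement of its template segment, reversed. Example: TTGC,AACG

Step 1: advance 2 -> fork_pos = 0 + 2 = 2. Next multiple of 4 is 4 (not reached); still 0 fragment(s).
Step 2: advance 3 -> fork_pos = 2 + 3 = 5. Reached multiple(s) of 4: 4 -> fragment 1 completed (1 total).
Step 3: advance 2 -> fork_pos = 5 + 2 = 7. Next multiple of 4 is 8 (not reached); still 1 fragment(s).
Step 4: advance 5 -> fork_pos = 7 + 5 = 12. Reached multiple(s) of 4: 8, 12 -> fragments 2-3 completed (3 total).
Step 5: advance 8 -> fork_pos = 12 + 8 = 20. Reached multiple(s) of 4: 16, 20 -> fragments 4-5 completed (5 total).
Final fork_pos = 20, so 5 fragment(s) are complete. Build each: template segment -> complement -> reverse.
Fragment 1: template[0:4] = GAGG -> complement CTCC -> reversed CCTC
Fragment 2: template[4:8] = ACTG -> complement TGAC -> reversed CAGT
Fragment 3: template[8:12] = TACG -> complement ATGC -> reversed CGTA
Fragment 4: template[12:16] = TGGT -> complement ACCA -> reversed ACCA
Fragment 5: template[16:20] = ACTC -> complement TGAG -> reversed GAGT

Answer: CCTC,CAGT,CGTA,ACCA,GAGT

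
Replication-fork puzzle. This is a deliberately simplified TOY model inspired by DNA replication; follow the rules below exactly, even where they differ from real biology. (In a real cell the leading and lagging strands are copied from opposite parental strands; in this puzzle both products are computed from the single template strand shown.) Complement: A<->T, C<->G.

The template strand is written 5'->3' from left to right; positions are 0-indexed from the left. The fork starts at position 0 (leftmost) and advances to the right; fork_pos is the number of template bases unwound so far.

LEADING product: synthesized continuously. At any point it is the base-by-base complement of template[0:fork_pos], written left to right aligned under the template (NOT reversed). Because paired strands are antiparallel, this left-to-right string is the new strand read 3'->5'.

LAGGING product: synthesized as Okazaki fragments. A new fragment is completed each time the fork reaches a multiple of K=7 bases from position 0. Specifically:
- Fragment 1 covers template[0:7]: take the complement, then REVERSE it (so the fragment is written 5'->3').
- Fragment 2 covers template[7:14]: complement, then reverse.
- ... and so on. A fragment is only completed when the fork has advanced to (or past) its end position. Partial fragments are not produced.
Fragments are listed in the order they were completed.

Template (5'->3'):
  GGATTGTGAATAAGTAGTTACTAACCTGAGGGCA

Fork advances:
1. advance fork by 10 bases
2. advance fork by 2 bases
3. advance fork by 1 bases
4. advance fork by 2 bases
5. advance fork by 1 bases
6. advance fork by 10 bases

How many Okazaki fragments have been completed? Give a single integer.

Answer: 3

Derivation:
Step 1: advance 10 -> fork_pos = 0 + 10 = 10. Reached multiple(s) of 7: 7 -> fragment 1 completed (1 total).
Step 2: advance 2 -> fork_pos = 10 + 2 = 12. Next multiple of 7 is 14 (not reached); still 1 fragment(s).
Step 3: advance 1 -> fork_pos = 12 + 1 = 13. Next multiple of 7 is 14 (not reached); still 1 fragment(s).
Step 4: advance 2 -> fork_pos = 13 + 2 = 15. Reached multiple(s) of 7: 14 -> fragment 2 completed (2 total).
Step 5: advance 1 -> fork_pos = 15 + 1 = 16. Next multiple of 7 is 21 (not reached); still 2 fragment(s).
Step 6: advance 10 -> fork_pos = 16 + 10 = 26. Reached multiple(s) of 7: 21 -> fragment 3 completed (3 total).
Check: final fork_pos = 26; the multiples of 7 that are <= 26 are 7..21 -> 26 // 7 = 3 completed fragment(s).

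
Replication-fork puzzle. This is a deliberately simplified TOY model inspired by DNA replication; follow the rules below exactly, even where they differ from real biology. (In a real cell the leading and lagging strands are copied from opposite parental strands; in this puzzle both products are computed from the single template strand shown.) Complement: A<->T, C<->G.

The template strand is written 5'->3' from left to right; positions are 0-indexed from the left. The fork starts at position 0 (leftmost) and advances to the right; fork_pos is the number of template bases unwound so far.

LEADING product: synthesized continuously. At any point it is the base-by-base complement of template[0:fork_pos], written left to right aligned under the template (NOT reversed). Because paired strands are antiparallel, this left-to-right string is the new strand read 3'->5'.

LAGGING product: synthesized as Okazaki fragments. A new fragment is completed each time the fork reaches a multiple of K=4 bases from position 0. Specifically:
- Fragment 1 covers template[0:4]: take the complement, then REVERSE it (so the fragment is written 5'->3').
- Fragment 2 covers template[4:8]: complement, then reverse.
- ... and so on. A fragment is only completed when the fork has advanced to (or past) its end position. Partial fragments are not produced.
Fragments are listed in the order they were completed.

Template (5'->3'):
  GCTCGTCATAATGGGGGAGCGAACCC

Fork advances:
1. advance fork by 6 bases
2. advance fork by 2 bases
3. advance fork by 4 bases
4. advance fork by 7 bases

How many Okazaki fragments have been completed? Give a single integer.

Step 1: advance 6 -> fork_pos = 0 + 6 = 6. Reached multiple(s) of 4: 4 -> fragment 1 completed (1 total).
Step 2: advance 2 -> fork_pos = 6 + 2 = 8. Reached multiple(s) of 4: 8 -> fragment 2 completed (2 total).
Step 3: advance 4 -> fork_pos = 8 + 4 = 12. Reached multiple(s) of 4: 12 -> fragment 3 completed (3 total).
Step 4: advance 7 -> fork_pos = 12 + 7 = 19. Reached multiple(s) of 4: 16 -> fragment 4 completed (4 total).
Check: final fork_pos = 19; the multiples of 4 that are <= 19 are 4..16 -> 19 // 4 = 4 completed fragment(s).

Answer: 4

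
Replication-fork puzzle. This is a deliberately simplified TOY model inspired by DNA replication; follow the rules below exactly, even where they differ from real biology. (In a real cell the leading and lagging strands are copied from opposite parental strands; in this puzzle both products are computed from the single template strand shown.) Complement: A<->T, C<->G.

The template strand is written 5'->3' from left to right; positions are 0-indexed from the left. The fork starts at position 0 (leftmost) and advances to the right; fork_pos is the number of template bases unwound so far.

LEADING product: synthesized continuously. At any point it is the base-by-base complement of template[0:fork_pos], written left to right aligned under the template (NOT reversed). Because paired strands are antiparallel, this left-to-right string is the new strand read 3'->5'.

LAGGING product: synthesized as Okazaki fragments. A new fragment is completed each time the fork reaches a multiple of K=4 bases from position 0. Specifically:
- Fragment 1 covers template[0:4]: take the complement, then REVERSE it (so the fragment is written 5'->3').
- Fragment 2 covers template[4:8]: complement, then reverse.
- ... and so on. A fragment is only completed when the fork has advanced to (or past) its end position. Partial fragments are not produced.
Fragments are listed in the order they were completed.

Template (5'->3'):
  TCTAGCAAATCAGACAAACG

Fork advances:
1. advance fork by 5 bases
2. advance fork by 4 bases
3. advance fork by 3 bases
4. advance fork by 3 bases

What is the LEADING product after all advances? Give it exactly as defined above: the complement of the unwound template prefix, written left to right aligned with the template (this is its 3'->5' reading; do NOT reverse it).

Answer: AGATCGTTTAGTCTG

Derivation:
Step 1: advance 5 -> fork_pos = 0 + 5 = 5.
Step 2: advance 4 -> fork_pos = 5 + 4 = 9.
Step 3: advance 3 -> fork_pos = 9 + 3 = 12.
Step 4: advance 3 -> fork_pos = 12 + 3 = 15.
Unwound prefix: template[0:15] = TCTAGCAAATCAGAC
Complement it base by base (A<->T, C<->G), keeping left-to-right order:
  [0:5] TCTAG -> AGATC
  [5:10] CAAAT -> GTTTA
  [10:15] CAGAC -> GTCTG
Concatenate: AGATCGTTTAGTCTG (length 15; written aligned with the template, i.e. 3'->5').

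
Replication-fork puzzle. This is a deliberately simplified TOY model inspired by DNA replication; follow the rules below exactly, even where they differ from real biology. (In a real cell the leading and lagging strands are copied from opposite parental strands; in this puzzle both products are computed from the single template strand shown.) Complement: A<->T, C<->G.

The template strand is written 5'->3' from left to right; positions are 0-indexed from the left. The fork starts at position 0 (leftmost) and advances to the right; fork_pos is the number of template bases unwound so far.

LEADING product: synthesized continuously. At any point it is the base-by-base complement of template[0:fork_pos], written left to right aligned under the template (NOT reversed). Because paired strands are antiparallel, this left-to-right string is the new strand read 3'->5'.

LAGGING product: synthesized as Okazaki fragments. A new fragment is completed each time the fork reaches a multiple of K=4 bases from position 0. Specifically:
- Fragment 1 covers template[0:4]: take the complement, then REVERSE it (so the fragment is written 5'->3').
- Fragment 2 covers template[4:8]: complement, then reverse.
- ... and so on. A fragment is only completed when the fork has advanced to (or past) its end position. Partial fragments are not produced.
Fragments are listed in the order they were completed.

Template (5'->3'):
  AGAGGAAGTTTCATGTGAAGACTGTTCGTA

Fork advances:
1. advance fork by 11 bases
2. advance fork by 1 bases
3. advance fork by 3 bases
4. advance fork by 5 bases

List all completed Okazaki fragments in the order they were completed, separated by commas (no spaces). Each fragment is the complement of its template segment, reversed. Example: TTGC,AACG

Answer: CTCT,CTTC,GAAA,ACAT,CTTC

Derivation:
Step 1: advance 11 -> fork_pos = 0 + 11 = 11. Reached multiple(s) of 4: 4, 8 -> fragments 1-2 completed (2 total).
Step 2: advance 1 -> fork_pos = 11 + 1 = 12. Reached multiple(s) of 4: 12 -> fragment 3 completed (3 total).
Step 3: advance 3 -> fork_pos = 12 + 3 = 15. Next multiple of 4 is 16 (not reached); still 3 fragment(s).
Step 4: advance 5 -> fork_pos = 15 + 5 = 20. Reached multiple(s) of 4: 16, 20 -> fragments 4-5 completed (5 total).
Final fork_pos = 20, so 5 fragment(s) are complete. Build each: template segment -> complement -> reverse.
Fragment 1: template[0:4] = AGAG -> complement TCTC -> reversed CTCT
Fragment 2: template[4:8] = GAAG -> complement CTTC -> reversed CTTC
Fragment 3: template[8:12] = TTTC -> complement AAAG -> reversed GAAA
Fragment 4: template[12:16] = ATGT -> complement TACA -> reversed ACAT
Fragment 5: template[16:20] = GAAG -> complement CTTC -> reversed CTTC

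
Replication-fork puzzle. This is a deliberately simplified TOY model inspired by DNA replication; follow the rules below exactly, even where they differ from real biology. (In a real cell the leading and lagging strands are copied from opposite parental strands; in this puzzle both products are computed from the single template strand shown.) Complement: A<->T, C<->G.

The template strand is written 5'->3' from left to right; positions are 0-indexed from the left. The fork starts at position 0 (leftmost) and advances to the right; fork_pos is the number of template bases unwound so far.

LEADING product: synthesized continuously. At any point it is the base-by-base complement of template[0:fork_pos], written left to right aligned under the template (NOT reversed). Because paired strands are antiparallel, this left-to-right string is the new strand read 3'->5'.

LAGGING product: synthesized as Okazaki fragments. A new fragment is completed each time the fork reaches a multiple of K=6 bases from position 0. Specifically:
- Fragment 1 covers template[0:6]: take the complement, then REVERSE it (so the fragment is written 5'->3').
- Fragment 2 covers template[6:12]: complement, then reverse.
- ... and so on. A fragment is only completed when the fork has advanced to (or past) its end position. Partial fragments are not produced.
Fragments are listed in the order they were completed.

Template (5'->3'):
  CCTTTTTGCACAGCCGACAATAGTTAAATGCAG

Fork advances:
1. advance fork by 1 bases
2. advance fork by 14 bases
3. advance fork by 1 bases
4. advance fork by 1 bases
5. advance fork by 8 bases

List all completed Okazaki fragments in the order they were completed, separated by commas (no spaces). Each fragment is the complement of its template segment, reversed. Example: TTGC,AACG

Answer: AAAAGG,TGTGCA,GTCGGC,ACTATT

Derivation:
Step 1: advance 1 -> fork_pos = 0 + 1 = 1. Next multiple of 6 is 6 (not reached); still 0 fragment(s).
Step 2: advance 14 -> fork_pos = 1 + 14 = 15. Reached multiple(s) of 6: 6, 12 -> fragments 1-2 completed (2 total).
Step 3: advance 1 -> fork_pos = 15 + 1 = 16. Next multiple of 6 is 18 (not reached); still 2 fragment(s).
Step 4: advance 1 -> fork_pos = 16 + 1 = 17. Next multiple of 6 is 18 (not reached); still 2 fragment(s).
Step 5: advance 8 -> fork_pos = 17 + 8 = 25. Reached multiple(s) of 6: 18, 24 -> fragments 3-4 completed (4 total).
Final fork_pos = 25, so 4 fragment(s) are complete. Build each: template segment -> complement -> reverse.
Fragment 1: template[0:6] = CCTTTT -> complement GGAAAA -> reversed AAAAGG
Fragment 2: template[6:12] = TGCACA -> complement ACGTGT -> reversed TGTGCA
Fragment 3: template[12:18] = GCCGAC -> complement CGGCTG -> reversed GTCGGC
Fragment 4: template[18:24] = AATAGT -> complement TTATCA -> reversed ACTATT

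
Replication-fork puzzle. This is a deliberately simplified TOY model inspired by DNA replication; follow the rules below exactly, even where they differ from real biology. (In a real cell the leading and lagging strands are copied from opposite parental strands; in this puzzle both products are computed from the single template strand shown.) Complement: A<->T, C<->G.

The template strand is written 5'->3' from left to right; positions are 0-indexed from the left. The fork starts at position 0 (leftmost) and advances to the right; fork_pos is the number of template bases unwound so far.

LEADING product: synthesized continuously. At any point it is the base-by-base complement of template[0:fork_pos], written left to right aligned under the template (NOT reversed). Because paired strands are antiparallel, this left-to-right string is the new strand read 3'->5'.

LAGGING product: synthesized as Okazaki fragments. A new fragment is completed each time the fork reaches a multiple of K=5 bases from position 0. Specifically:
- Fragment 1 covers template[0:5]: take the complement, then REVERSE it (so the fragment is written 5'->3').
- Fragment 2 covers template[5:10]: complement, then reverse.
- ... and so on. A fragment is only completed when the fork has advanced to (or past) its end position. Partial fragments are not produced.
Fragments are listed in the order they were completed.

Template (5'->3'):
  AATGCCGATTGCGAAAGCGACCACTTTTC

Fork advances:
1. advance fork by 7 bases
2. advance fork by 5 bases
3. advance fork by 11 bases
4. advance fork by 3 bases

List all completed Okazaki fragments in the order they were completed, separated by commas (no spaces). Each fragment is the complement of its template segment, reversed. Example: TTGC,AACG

Step 1: advance 7 -> fork_pos = 0 + 7 = 7. Reached multiple(s) of 5: 5 -> fragment 1 completed (1 total).
Step 2: advance 5 -> fork_pos = 7 + 5 = 12. Reached multiple(s) of 5: 10 -> fragment 2 completed (2 total).
Step 3: advance 11 -> fork_pos = 12 + 11 = 23. Reached multiple(s) of 5: 15, 20 -> fragments 3-4 completed (4 total).
Step 4: advance 3 -> fork_pos = 23 + 3 = 26. Reached multiple(s) of 5: 25 -> fragment 5 completed (5 total).
Final fork_pos = 26, so 5 fragment(s) are complete. Build each: template segment -> complement -> reverse.
Fragment 1: template[0:5] = AATGC -> complement TTACG -> reversed GCATT
Fragment 2: template[5:10] = CGATT -> complement GCTAA -> reversed AATCG
Fragment 3: template[10:15] = GCGAA -> complement CGCTT -> reversed TTCGC
Fragment 4: template[15:20] = AGCGA -> complement TCGCT -> reversed TCGCT
Fragment 5: template[20:25] = CCACT -> complement GGTGA -> reversed AGTGG

Answer: GCATT,AATCG,TTCGC,TCGCT,AGTGG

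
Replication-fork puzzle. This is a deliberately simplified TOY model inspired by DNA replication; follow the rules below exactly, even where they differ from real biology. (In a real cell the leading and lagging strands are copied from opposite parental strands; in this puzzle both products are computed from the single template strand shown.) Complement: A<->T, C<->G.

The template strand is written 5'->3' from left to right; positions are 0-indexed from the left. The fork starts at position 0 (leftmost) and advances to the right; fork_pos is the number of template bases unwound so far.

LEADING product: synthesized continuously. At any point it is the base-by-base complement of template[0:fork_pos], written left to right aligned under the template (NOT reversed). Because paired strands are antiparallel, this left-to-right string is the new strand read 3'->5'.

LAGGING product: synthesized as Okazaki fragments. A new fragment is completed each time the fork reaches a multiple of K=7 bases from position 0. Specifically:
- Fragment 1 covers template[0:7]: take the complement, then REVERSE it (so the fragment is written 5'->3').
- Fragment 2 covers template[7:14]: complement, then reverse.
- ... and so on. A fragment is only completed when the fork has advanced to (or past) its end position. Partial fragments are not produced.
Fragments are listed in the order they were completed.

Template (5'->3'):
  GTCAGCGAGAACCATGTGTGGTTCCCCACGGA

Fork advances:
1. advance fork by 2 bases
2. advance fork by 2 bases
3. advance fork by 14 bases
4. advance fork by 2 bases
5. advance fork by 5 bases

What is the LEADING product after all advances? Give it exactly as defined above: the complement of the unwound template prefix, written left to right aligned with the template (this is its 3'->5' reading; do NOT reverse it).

Answer: CAGTCGCTCTTGGTACACACCAAGG

Derivation:
Step 1: advance 2 -> fork_pos = 0 + 2 = 2.
Step 2: advance 2 -> fork_pos = 2 + 2 = 4.
Step 3: advance 14 -> fork_pos = 4 + 14 = 18.
Step 4: advance 2 -> fork_pos = 18 + 2 = 20.
Step 5: advance 5 -> fork_pos = 20 + 5 = 25.
Unwound prefix: template[0:25] = GTCAGCGAGAACCATGTGTGGTTCC
Complement it base by base (A<->T, C<->G), keeping left-to-right order:
  [0:5] GTCAG -> CAGTC
  [5:10] CGAGA -> GCTCT
  [10:15] ACCAT -> TGGTA
  [15:20] GTGTG -> CACAC
  [20:25] GTTCC -> CAAGG
Concatenate: CAGTCGCTCTTGGTACACACCAAGG (length 25; written aligned with the template, i.e. 3'->5').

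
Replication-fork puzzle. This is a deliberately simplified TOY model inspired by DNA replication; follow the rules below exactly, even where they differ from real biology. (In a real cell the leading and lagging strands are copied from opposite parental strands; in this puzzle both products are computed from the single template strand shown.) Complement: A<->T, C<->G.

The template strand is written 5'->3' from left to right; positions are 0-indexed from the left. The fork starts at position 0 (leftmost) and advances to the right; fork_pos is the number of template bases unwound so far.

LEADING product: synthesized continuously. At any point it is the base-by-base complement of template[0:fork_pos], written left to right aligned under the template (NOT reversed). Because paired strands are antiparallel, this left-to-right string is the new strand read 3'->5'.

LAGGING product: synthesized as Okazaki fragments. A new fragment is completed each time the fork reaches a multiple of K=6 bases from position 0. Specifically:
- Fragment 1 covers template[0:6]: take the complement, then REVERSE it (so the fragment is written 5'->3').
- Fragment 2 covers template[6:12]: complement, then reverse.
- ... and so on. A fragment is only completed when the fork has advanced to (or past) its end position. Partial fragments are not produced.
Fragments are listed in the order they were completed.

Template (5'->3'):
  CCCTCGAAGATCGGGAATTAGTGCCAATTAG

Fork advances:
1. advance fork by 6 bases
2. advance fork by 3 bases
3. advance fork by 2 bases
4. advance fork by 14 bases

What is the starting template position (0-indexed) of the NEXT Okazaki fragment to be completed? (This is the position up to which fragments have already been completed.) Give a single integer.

Answer: 24

Derivation:
Step 1: advance 6 -> fork_pos = 0 + 6 = 6. Reached multiple(s) of 6: 6 -> fragment 1 completed (1 total).
Step 2: advance 3 -> fork_pos = 6 + 3 = 9. Next multiple of 6 is 12 (not reached); still 1 fragment(s).
Step 3: advance 2 -> fork_pos = 9 + 2 = 11. Next multiple of 6 is 12 (not reached); still 1 fragment(s).
Step 4: advance 14 -> fork_pos = 11 + 14 = 25. Reached multiple(s) of 6: 12, 18, 24 -> fragments 2-4 completed (4 total).
4 fragment(s) completed, covering template[0:24] (4 x 6 = 24). The next fragment, fragment 5, covers template[24:30], so it starts at position 24.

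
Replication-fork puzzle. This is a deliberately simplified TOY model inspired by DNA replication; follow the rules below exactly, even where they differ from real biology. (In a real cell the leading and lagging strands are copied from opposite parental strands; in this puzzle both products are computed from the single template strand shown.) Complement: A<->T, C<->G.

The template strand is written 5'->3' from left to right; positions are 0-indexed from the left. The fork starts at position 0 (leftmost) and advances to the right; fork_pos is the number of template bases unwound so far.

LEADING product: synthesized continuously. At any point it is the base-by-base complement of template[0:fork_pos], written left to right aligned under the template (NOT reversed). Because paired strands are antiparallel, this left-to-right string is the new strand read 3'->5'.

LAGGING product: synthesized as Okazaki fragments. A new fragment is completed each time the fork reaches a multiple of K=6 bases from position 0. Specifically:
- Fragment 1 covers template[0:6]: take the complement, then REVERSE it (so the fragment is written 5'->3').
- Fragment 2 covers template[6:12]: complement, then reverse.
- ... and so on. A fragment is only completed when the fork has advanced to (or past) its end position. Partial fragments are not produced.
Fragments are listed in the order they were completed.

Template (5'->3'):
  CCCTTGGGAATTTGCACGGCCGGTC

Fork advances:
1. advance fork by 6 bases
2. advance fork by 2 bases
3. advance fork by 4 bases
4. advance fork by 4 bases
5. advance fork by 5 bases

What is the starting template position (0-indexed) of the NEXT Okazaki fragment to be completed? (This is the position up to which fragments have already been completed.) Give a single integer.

Answer: 18

Derivation:
Step 1: advance 6 -> fork_pos = 0 + 6 = 6. Reached multiple(s) of 6: 6 -> fragment 1 completed (1 total).
Step 2: advance 2 -> fork_pos = 6 + 2 = 8. Next multiple of 6 is 12 (not reached); still 1 fragment(s).
Step 3: advance 4 -> fork_pos = 8 + 4 = 12. Reached multiple(s) of 6: 12 -> fragment 2 completed (2 total).
Step 4: advance 4 -> fork_pos = 12 + 4 = 16. Next multiple of 6 is 18 (not reached); still 2 fragment(s).
Step 5: advance 5 -> fork_pos = 16 + 5 = 21. Reached multiple(s) of 6: 18 -> fragment 3 completed (3 total).
3 fragment(s) completed, covering template[0:18] (3 x 6 = 18). The next fragment, fragment 4, covers template[18:24], so it starts at position 18.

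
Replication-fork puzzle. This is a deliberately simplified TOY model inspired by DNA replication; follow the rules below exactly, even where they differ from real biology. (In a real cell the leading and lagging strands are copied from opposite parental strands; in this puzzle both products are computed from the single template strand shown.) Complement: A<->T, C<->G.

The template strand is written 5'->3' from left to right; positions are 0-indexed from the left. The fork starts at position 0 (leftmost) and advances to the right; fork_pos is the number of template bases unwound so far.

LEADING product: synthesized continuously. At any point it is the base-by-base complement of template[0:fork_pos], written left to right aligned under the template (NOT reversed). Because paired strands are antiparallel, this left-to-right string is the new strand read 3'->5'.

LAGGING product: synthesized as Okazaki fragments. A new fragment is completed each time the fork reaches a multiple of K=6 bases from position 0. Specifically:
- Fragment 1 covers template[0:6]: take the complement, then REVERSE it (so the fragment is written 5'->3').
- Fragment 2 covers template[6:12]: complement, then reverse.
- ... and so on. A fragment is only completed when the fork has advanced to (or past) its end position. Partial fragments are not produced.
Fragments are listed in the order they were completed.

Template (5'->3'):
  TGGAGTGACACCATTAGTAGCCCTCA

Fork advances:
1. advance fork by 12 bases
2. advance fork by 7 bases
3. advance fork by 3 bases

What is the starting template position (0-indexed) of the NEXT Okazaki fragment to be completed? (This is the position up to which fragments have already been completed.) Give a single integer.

Answer: 18

Derivation:
Step 1: advance 12 -> fork_pos = 0 + 12 = 12. Reached multiple(s) of 6: 6, 12 -> fragments 1-2 completed (2 total).
Step 2: advance 7 -> fork_pos = 12 + 7 = 19. Reached multiple(s) of 6: 18 -> fragment 3 completed (3 total).
Step 3: advance 3 -> fork_pos = 19 + 3 = 22. Next multiple of 6 is 24 (not reached); still 3 fragment(s).
3 fragment(s) completed, covering template[0:18] (3 x 6 = 18). The next fragment, fragment 4, covers template[18:24], so it starts at position 18.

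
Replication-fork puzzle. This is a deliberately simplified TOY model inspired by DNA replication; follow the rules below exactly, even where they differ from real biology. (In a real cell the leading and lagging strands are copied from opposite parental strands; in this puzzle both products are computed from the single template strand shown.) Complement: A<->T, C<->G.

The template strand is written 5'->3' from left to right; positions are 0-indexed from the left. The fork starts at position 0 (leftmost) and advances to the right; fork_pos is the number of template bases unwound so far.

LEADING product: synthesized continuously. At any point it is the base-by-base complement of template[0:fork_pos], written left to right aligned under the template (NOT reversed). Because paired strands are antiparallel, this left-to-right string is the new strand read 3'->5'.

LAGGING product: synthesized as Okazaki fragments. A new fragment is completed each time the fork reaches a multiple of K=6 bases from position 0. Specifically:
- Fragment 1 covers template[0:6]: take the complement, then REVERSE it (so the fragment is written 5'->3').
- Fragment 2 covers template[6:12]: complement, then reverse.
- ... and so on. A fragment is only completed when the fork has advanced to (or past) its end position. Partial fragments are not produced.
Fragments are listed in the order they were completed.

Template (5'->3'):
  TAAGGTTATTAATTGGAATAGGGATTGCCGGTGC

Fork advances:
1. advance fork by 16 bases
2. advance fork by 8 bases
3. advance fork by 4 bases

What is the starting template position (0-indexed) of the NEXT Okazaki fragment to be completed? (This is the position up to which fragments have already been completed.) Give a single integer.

Answer: 24

Derivation:
Step 1: advance 16 -> fork_pos = 0 + 16 = 16. Reached multiple(s) of 6: 6, 12 -> fragments 1-2 completed (2 total).
Step 2: advance 8 -> fork_pos = 16 + 8 = 24. Reached multiple(s) of 6: 18, 24 -> fragments 3-4 completed (4 total).
Step 3: advance 4 -> fork_pos = 24 + 4 = 28. Next multiple of 6 is 30 (not reached); still 4 fragment(s).
4 fragment(s) completed, covering template[0:24] (4 x 6 = 24). The next fragment, fragment 5, covers template[24:30], so it starts at position 24.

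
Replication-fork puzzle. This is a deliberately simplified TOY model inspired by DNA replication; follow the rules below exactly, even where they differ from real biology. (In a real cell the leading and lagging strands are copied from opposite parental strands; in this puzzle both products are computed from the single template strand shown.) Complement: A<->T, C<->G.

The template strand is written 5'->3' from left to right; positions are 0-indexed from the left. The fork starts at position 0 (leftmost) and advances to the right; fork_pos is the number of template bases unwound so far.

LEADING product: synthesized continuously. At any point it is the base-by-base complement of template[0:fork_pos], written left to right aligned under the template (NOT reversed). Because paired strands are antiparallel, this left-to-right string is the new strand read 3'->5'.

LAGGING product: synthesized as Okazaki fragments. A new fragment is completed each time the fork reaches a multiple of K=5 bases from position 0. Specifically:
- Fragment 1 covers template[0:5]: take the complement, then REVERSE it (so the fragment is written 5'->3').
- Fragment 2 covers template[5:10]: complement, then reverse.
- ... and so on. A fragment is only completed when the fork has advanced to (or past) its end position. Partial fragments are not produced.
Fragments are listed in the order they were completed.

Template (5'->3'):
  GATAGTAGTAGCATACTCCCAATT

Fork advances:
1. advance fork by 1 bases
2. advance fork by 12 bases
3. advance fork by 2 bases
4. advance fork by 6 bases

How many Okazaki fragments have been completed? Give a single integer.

Step 1: advance 1 -> fork_pos = 0 + 1 = 1. Next multiple of 5 is 5 (not reached); still 0 fragment(s).
Step 2: advance 12 -> fork_pos = 1 + 12 = 13. Reached multiple(s) of 5: 5, 10 -> fragments 1-2 completed (2 total).
Step 3: advance 2 -> fork_pos = 13 + 2 = 15. Reached multiple(s) of 5: 15 -> fragment 3 completed (3 total).
Step 4: advance 6 -> fork_pos = 15 + 6 = 21. Reached multiple(s) of 5: 20 -> fragment 4 completed (4 total).
Check: final fork_pos = 21; the multiples of 5 that are <= 21 are 5..20 -> 21 // 5 = 4 completed fragment(s).

Answer: 4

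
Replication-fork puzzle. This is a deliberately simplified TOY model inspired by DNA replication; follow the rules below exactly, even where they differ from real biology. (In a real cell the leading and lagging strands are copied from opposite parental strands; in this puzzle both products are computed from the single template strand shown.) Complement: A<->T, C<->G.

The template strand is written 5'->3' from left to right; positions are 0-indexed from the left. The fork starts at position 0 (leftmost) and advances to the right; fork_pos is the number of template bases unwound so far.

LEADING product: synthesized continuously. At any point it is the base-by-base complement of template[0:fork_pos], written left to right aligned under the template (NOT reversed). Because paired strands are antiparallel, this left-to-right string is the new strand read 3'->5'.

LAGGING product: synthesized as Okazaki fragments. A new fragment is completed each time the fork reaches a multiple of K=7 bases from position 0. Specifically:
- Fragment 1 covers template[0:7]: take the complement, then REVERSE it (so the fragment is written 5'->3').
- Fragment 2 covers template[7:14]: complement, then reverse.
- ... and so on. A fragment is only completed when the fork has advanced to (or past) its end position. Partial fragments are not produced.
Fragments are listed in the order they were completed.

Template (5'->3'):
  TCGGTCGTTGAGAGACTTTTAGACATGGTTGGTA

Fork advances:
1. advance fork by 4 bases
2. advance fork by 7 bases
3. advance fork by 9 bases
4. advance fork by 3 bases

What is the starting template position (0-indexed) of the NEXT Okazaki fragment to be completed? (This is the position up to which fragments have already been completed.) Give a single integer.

Step 1: advance 4 -> fork_pos = 0 + 4 = 4. Next multiple of 7 is 7 (not reached); still 0 fragment(s).
Step 2: advance 7 -> fork_pos = 4 + 7 = 11. Reached multiple(s) of 7: 7 -> fragment 1 completed (1 total).
Step 3: advance 9 -> fork_pos = 11 + 9 = 20. Reached multiple(s) of 7: 14 -> fragment 2 completed (2 total).
Step 4: advance 3 -> fork_pos = 20 + 3 = 23. Reached multiple(s) of 7: 21 -> fragment 3 completed (3 total).
3 fragment(s) completed, covering template[0:21] (3 x 7 = 21). The next fragment, fragment 4, covers template[21:28], so it starts at position 21.

Answer: 21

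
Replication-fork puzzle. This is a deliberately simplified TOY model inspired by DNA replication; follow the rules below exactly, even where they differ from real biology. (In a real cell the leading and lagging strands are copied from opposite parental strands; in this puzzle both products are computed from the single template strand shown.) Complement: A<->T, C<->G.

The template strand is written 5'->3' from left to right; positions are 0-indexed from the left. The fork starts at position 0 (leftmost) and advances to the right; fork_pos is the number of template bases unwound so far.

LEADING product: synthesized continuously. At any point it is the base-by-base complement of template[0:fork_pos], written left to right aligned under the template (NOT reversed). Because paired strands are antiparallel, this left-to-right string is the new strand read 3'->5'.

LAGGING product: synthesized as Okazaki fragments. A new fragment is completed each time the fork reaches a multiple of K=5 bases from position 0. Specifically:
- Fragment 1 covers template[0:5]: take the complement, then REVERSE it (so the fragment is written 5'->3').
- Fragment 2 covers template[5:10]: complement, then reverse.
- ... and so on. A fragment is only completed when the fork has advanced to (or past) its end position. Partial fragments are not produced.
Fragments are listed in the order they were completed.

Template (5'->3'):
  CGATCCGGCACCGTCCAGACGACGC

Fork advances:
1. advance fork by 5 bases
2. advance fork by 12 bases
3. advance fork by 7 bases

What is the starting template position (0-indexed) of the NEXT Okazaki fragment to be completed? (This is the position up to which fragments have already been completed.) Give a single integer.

Answer: 20

Derivation:
Step 1: advance 5 -> fork_pos = 0 + 5 = 5. Reached multiple(s) of 5: 5 -> fragment 1 completed (1 total).
Step 2: advance 12 -> fork_pos = 5 + 12 = 17. Reached multiple(s) of 5: 10, 15 -> fragments 2-3 completed (3 total).
Step 3: advance 7 -> fork_pos = 17 + 7 = 24. Reached multiple(s) of 5: 20 -> fragment 4 completed (4 total).
4 fragment(s) completed, covering template[0:20] (4 x 5 = 20). The next fragment, fragment 5, covers template[20:25], so it starts at position 20.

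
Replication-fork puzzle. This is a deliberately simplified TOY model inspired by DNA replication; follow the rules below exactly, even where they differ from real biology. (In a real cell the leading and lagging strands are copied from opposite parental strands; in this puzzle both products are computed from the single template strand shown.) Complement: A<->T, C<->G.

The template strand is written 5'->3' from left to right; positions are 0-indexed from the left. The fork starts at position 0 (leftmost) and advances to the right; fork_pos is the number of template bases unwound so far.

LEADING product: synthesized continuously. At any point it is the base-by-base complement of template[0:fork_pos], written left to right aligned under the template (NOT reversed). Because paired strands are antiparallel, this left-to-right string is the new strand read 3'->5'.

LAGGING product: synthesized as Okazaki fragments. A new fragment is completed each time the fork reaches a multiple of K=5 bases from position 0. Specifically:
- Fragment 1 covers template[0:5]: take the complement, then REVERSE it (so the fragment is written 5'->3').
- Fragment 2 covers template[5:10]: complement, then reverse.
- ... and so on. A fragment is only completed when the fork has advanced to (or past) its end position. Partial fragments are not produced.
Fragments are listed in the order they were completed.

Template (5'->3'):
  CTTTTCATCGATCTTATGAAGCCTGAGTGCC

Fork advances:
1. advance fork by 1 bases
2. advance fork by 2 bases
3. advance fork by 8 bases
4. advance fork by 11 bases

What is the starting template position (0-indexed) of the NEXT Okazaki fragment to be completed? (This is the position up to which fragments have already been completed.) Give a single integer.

Step 1: advance 1 -> fork_pos = 0 + 1 = 1. Next multiple of 5 is 5 (not reached); still 0 fragment(s).
Step 2: advance 2 -> fork_pos = 1 + 2 = 3. Next multiple of 5 is 5 (not reached); still 0 fragment(s).
Step 3: advance 8 -> fork_pos = 3 + 8 = 11. Reached multiple(s) of 5: 5, 10 -> fragments 1-2 completed (2 total).
Step 4: advance 11 -> fork_pos = 11 + 11 = 22. Reached multiple(s) of 5: 15, 20 -> fragments 3-4 completed (4 total).
4 fragment(s) completed, covering template[0:20] (4 x 5 = 20). The next fragment, fragment 5, covers template[20:25], so it starts at position 20.

Answer: 20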